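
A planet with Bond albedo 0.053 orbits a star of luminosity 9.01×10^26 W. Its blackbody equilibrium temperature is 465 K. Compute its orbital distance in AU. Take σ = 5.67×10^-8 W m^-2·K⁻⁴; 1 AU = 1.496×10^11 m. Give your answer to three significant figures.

Energy balance gives S = 4σT⁴/(1−α) = 11200 W m^-2.
From L = 4πd²S, d = √(9.01×10^26/(4π·11200)) = 8.002×10^10 m = 0.5349 AU.

0.535 AU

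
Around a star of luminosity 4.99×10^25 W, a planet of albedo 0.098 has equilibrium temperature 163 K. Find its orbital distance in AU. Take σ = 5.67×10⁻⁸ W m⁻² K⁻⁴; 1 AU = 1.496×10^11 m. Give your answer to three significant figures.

1.00 AU

The flux needed for this T is 4σT⁴/(1−0.098) = 177.5 W m⁻².
Then d = [L/(4πS)]^(1/2) = 1.496×10^11 m, i.e. 0.9998 AU.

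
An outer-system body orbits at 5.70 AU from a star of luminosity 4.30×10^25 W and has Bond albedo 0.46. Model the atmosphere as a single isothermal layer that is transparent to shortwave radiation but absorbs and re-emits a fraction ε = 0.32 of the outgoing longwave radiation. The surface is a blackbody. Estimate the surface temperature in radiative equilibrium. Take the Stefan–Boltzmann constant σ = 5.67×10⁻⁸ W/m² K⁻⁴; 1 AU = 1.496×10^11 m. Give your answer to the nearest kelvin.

Orbital distance: d = 5.70 AU = 8.527×10^11 m.
S = L/(4πd²) = 4.706 W/m².
The planet radiates to space at T_e = [S(1−α)/(4σ)]^(1/4) = 57.86 K.
For a single slab of emissivity ε, T_s⁴ = 2T_e⁴/(2−ε); thus T_s = 57.86·(1.19)^(1/4) = 60.43 K.

60 kelvin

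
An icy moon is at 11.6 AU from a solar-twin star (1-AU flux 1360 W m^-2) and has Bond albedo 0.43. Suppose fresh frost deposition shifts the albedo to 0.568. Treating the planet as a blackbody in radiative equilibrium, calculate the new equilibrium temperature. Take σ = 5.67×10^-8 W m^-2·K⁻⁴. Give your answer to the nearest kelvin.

66 K

Flux at the orbit: S = 1360/(11.6)² = 10.11 W m^-2.
T₂ = [S(1−α₂)/(4σ)]^(1/4) = [10.11·0.432/(4σ)]^(1/4) = 66.24 K.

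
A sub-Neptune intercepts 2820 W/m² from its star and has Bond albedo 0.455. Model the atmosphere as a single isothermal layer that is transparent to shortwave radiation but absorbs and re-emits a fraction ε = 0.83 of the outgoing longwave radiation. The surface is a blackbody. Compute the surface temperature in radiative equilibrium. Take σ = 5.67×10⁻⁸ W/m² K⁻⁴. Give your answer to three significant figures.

328 K

The planet radiates to space at T_e = [S(1−α)/(4σ)]^(1/4) = 286.9 K.
Surface balance with a leaky layer gives σT_s⁴ = σT_e⁴·2/(2−ε), so T_s = T_e·[2/(2−0.83)]^(1/4) = 328.1 K.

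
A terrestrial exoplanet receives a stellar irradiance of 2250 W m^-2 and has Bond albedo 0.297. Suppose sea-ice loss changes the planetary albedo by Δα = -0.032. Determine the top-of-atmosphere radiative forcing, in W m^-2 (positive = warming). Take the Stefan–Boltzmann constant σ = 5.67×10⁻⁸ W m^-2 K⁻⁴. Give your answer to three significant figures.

18.0 W m^-2

The change in absorbed flux is Δ[S(1−α)/4] = −SΔα/4 = 18.00 W m^-2.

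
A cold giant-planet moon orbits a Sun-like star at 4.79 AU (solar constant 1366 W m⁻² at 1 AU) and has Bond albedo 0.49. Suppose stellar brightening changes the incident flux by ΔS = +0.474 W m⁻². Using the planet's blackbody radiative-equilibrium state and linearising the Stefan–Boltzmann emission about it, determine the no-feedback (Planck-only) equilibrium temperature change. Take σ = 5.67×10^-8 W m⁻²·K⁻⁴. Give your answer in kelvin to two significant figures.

0.21 K

By the inverse-square law, S = 1366/4.79² = 59.54 W m⁻².
The baseline emission temperature is T_e = 107.6 K.
TOA radiative forcing: ΔF = (1−α)ΔS/4 = 0.51·(+0.474)/4 = 0.06043 W m⁻².
Planck response: λ_P = 4σT_e³ = 4·5.67×10⁻⁸·(107.6)³ = 0.2823 W m⁻²/K.
Hence the no-feedback warming is ΔF/(4σT_e³) = 0.214 K.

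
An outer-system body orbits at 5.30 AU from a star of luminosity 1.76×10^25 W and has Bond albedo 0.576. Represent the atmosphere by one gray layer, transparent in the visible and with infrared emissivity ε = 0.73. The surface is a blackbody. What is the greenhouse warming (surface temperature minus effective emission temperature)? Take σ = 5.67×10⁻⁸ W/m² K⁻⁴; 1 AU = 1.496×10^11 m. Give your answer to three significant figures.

5.43 K

d = 5.30 × 1.496×10^11 m = 7.929×10^11 m.
Flux at the orbit: S = L/(4πd²) = 1.76×10^25/(4π·(7.93×10^11)²) = 2.228 W/m².
The planet radiates to space at T_e = [S(1−α)/(4σ)]^(1/4) = 45.18 K.
The surface balance (absorbed SW + ε·downward IR = σT_s⁴) with T_a⁴ = T_s⁴/2 reduces to T_s = T_e·[2/(2−ε)]^¼ = 50.61 K.
Greenhouse warming: T_s − T_e = 5.431 K.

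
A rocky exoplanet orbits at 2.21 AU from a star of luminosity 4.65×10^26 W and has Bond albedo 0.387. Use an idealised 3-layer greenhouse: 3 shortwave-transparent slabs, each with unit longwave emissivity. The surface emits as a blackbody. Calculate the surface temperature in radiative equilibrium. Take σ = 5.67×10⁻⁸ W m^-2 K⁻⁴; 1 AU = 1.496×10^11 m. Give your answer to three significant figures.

246 K

Orbital distance: d = 2.21 AU = 3.306×10^11 m.
S = L/(4πd²) = 338.5 W m^-2.
The effective emission temperature is T_e = [S(1−α)/(4σ)]^¼ = 173.9 K.
Layer-by-layer balance gives σT_s⁴ = (N+1)σT_e⁴, so T_s = 4^¼·173.9 = 246.0 K.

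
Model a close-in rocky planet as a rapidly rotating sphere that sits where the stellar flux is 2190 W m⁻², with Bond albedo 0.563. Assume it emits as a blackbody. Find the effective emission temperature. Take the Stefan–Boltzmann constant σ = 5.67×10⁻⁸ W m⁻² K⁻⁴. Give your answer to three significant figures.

The planet absorbs (1−α)S over its disc πR² and re-emits over 4πR², so the mean absorbed flux is (1−0.563)·2190/4 = 239.3 W m⁻².
In equilibrium σT⁴ equals this, so T = 254.9 K.

255 K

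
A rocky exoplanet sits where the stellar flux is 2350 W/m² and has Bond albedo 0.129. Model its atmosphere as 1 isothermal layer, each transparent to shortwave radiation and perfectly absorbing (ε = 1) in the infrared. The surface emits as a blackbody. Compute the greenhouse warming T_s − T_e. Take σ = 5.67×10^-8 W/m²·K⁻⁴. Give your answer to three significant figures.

OLR = S(1−α)/4 = 511.7 W/m²; the top layer radiates at T_e = 308.2 K.
T_s = (N+1)^(1/4)·T_e = 366.5 K.
Warming: T_s − T_e = 58.32 K.

58.3 kelvin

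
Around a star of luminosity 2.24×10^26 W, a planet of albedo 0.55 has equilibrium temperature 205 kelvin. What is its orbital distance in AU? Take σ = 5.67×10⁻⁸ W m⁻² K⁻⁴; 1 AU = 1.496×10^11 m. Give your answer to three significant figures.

The flux needed for this T is 4σT⁴/(1−0.55) = 890.1 W m⁻².
S = L/(4πd²) → d = √(L/4πS) = √(2.24×10^26/(4π·890.1)) = 1.415×10^11 m = 0.9459 AU.

0.946 AU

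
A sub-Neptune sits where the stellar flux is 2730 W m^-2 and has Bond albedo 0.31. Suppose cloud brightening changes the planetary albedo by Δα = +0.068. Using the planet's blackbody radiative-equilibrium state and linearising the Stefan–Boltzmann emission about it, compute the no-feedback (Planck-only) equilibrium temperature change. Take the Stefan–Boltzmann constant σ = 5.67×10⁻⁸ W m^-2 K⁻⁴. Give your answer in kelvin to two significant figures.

Unperturbed T_e = [2730·(1−0.31)/(4σ)]^¼ = 301.9 K.
TOA radiative forcing: ΔF = −S·Δα/4 = −2730·(+0.068)/4 = -46.41 W m^-2.
The Planck feedback parameter is 4σT_e³ = 6.240 W m^-2/K.
So ΔT₀ = -46.41/6.240 = -7.44 K.

-7.4 K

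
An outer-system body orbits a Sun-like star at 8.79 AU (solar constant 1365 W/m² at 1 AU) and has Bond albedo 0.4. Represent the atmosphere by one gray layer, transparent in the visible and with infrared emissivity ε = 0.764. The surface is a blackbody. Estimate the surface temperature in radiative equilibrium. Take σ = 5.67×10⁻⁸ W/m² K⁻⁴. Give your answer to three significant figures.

Flux at the orbit: S = 1365/(8.79)² = 17.67 W/m².
At the top of the atmosphere, σT_e⁴ = S(1−α)/4 = 2.650 W/m², giving T_e = 82.68 K.
For a single slab of emissivity ε, T_s⁴ = 2T_e⁴/(2−ε); thus T_s = 82.68·(1.618)^(1/4) = 93.25 K.

93.3 kelvin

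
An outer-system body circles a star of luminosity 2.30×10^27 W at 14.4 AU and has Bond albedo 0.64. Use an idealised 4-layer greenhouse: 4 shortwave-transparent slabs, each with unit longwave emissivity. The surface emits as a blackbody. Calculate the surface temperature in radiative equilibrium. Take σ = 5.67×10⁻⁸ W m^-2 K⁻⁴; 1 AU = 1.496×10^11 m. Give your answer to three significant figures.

133 kelvin

Orbital distance: d = 14.4 AU = 2.154×10^12 m.
Flux at the orbit: S = L/(4πd²) = 2.30×10^27/(4π·(2.15×10^12)²) = 39.44 W m^-2.
The effective emission temperature is T_e = [S(1−α)/(4σ)]^¼ = 88.95 K.
Layer-by-layer balance gives σT_s⁴ = (N+1)σT_e⁴, so T_s = 5^¼·88.95 = 133.0 K.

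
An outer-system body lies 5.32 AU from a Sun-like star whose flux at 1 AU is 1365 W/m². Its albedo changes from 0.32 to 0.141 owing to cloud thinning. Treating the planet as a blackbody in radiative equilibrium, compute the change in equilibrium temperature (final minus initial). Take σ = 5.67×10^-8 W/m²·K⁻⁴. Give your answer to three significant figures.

6.60 K

Flux at the orbit: S = 1365/(5.32)² = 48.23 W/m².
With α = 0.32, T₁ = 109.7 K.
Final:   T₂ = [S(1−0.141)/(4σ)]^(1/4) = 116.3 K.
Change: 116.3 − 109.7 = 6.597 K.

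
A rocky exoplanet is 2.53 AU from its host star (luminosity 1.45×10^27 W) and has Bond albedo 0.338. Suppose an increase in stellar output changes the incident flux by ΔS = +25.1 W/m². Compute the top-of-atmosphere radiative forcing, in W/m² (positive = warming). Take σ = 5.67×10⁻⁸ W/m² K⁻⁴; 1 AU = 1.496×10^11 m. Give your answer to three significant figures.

Orbital distance: d = 2.53 AU = 3.785×10^11 m.
Spreading L over a sphere of radius d: S = 1.45×10^27/(4π·3.78×10^11²) = 805.5 W/m².
Only a fraction (1−α) is absorbed and it's spread over 4πR², so ΔF = (1−α)ΔS/4 = 4.154 W/m².

4.15 W/m²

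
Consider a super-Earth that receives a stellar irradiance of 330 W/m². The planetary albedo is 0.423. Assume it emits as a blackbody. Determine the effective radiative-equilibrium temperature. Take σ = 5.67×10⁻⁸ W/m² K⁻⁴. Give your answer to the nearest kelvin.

170 K

Averaging over the sphere, the absorbed flux is S(1−α)/4 = 47.60 W/m².
In equilibrium σT⁴ equals this, so T = 170.2 K.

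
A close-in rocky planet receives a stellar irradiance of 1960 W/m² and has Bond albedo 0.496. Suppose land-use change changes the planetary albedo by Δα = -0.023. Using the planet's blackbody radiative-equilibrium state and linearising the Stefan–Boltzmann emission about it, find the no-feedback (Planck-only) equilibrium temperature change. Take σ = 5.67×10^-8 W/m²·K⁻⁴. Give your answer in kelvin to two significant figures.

2.9 kelvin

Reference equilibrium: T_e = [S(1−α)/(4σ)]^(1/4) = 256.9 K.
TOA radiative forcing: ΔF = −S·Δα/4 = −1960·(-0.023)/4 = 11.27 W/m².
Planck response: λ_P = 4σT_e³ = 4·5.67×10⁻⁸·(256.9)³ = 3.845 W/m²/K.
So ΔT₀ = 11.27/3.845 = 2.93 K.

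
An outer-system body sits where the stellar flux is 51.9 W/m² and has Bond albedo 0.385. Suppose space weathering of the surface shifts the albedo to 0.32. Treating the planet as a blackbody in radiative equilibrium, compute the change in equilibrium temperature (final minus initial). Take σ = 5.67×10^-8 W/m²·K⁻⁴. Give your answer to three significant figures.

With α = 0.385, T₁ = 108.9 K.
Final:   T₂ = [S(1−0.32)/(4σ)]^(1/4) = 111.7 K.
Change: 111.7 − 108.9 = 2.770 K.

2.77 K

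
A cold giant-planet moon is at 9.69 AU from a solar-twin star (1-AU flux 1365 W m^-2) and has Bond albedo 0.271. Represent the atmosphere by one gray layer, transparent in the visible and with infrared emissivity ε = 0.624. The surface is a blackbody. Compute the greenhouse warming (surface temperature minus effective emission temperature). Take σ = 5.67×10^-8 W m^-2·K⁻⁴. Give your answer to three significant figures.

8.10 kelvin

Irradiance scales as 1/d², so S = 1365 W m^-2 × (1/9.69)² = 14.54 W m^-2.
At the top of the atmosphere, σT_e⁴ = S(1−α)/4 = 2.649 W m^-2, giving T_e = 82.68 K.
For a single slab of emissivity ε, T_s⁴ = 2T_e⁴/(2−ε); thus T_s = 82.68·(1.453)^(1/4) = 90.78 K.
The atmosphere warms the surface by 8.103 K.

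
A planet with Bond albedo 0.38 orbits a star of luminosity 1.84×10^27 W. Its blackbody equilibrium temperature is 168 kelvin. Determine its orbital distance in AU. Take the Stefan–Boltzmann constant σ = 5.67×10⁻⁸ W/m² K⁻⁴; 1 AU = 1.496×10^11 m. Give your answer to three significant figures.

Required flux: S = 4σT⁴/(1−α) = 291.4 W/m².
Then d = [L/(4πS)]^(1/2) = 7.089×10^11 m, i.e. 4.738 AU.

4.74 AU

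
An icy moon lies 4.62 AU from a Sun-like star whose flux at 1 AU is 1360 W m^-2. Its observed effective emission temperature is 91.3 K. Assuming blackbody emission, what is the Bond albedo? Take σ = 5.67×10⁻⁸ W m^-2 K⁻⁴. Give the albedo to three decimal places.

0.753

Irradiance scales as 1/d², so S = 1360 W m^-2 × (1/4.62)² = 63.72 W m^-2.
Energy balance: S(1−α)/4 = σT⁴, so 1−α = 4σT⁴/S.
σT⁴ = 3.940 W m^-2, so 4σT⁴ = 15.76 W m^-2.
1−α = 15.76/63.72 = 0.2473, so α = 0.7527.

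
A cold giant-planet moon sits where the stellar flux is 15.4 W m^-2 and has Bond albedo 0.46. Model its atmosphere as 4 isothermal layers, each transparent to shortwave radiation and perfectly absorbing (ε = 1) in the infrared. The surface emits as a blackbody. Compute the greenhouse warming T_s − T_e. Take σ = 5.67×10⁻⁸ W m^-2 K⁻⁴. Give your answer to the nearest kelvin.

39 kelvin

Top-of-atmosphere balance: σT_e⁴ = S(1−α)/4 = 2.079 W m^-2 → T_e = 77.82 K.
Surface: T_s = (5)^¼·T_e = 116.4 K.
Warming: T_s − T_e = 38.55 K.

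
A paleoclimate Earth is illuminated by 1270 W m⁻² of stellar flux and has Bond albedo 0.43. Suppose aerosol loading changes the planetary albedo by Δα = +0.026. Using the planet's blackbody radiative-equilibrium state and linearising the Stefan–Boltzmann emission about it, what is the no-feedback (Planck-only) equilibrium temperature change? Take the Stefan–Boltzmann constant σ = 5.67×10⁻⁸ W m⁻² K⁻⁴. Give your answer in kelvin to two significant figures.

Reference equilibrium: T_e = [S(1−α)/(4σ)]^(1/4) = 237.7 K.
ΔF = −(S/4)Δα = −(1270/4)×(+0.026) = -8.255 W m⁻².
Linearising σT⁴ gives d(σT⁴)/dT = 4σT_e³ = 3.046 W m⁻² per K.
ΔT₀ = ΔF/λ_P = -8.255/3.046 = -2.71 K.

-2.7 kelvin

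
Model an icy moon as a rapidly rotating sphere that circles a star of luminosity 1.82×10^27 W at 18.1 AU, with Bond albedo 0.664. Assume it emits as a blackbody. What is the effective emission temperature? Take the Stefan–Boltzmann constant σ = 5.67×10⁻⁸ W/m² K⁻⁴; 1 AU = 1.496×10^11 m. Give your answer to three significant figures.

d = 18.1 × 1.496×10^11 m = 2.708×10^12 m.
Spreading L over a sphere of radius d: S = 1.82×10^27/(4π·2.71×10^12²) = 19.75 W/m².
The planet absorbs (1−α)S over its disc πR² and re-emits over 4πR², so the mean absorbed flux is (1−0.664)·19.75/4 = 1.659 W/m².
In equilibrium σT⁴ equals this, so T = 73.55 K.

73.6 K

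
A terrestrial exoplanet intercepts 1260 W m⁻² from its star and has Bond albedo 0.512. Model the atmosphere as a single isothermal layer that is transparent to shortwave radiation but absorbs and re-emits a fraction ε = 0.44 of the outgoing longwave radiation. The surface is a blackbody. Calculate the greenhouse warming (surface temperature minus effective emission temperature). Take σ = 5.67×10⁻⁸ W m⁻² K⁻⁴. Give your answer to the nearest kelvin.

Effective emission temperature (TOA balance): σT_e⁴ = S(1−α)/4 = 153.7 W m⁻² → T_e = 228.2 K.
For a single slab of emissivity ε, T_s⁴ = 2T_e⁴/(2−ε); thus T_s = 228.2·(1.282)^(1/4) = 242.8 K.
T_s − T_e = 242.8 − 228.2 = 14.62 K.

15 kelvin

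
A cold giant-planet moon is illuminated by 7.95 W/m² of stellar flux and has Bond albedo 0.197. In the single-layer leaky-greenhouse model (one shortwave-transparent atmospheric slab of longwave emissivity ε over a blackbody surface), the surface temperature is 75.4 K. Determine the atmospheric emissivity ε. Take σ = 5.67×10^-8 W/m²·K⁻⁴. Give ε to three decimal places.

0.258

TOA balance gives T_e = 72.84 K.
Since (2−ε)/2 = (T_e/T_s)⁴ = 0.8709, ε = 0.2583.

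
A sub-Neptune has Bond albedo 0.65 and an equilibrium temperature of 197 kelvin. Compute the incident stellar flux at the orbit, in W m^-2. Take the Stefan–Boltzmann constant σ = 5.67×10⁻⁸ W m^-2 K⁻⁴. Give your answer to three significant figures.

976 W m^-2

Invert the energy balance for S: S = 4σT⁴/(1−α).
The emitted flux is σT⁴ = 85.40 W m^-2.
So S = 4×85.40/(1−0.65) = 976.0 W m^-2.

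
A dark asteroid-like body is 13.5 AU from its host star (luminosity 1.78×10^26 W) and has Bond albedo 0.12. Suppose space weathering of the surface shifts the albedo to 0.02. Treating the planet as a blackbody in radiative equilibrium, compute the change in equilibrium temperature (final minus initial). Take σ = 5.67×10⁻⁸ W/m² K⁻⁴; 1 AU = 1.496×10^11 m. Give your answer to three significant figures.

1.65 kelvin

d = 13.5 × 1.496×10^11 m = 2.020×10^12 m.
S = L/(4πd²) = 3.473 W/m².
Initial: T₁ = [S(1−0.12)/(4σ)]^(1/4) = 60.59 K.
After:  T₂ = [3.473·0.98/(4σ)]^(1/4) = 62.24 K.
Change: 62.24 − 60.59 = 1.652 K.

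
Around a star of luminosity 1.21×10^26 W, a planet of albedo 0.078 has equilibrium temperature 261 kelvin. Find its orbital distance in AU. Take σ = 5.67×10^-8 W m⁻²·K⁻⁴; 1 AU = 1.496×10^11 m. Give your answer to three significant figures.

Required flux: S = 4σT⁴/(1−α) = 1141 W m⁻².
Then d = [L/(4πS)]^(1/2) = 9.184×10^10 m, i.e. 0.6139 AU.

0.614 AU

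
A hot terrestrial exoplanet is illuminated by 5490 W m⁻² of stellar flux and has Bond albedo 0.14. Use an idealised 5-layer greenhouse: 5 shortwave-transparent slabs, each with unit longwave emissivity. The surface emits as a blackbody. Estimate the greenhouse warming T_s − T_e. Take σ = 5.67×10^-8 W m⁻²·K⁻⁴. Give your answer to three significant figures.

Top-of-atmosphere balance: σT_e⁴ = S(1−α)/4 = 1180 W m⁻² → T_e = 379.8 K.
Surface: T_s = (6)^¼·T_e = 594.5 K.
So the greenhouse effect raises the surface by 594.5 − 379.8 = 214.6 K.

215 K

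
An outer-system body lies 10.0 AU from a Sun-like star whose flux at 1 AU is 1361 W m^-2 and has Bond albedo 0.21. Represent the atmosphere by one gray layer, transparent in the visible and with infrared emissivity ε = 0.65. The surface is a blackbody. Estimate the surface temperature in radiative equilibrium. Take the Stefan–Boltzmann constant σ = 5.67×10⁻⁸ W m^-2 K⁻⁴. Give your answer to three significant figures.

91.5 K

Flux at the orbit: S = 1361/(10.0)² = 13.61 W m^-2.
Effective emission temperature (TOA balance): σT_e⁴ = S(1−α)/4 = 2.688 W m^-2 → T_e = 82.98 K.
For a single slab of emissivity ε, T_s⁴ = 2T_e⁴/(2−ε); thus T_s = 82.98·(1.481)^(1/4) = 91.54 K.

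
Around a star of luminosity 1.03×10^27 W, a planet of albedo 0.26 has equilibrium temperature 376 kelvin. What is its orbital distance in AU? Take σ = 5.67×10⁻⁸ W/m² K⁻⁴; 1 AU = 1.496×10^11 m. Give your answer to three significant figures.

The flux needed for this T is 4σT⁴/(1−0.26) = 6126 W/m².
From L = 4πd²S, d = √(1.03×10^27/(4π·6126)) = 1.157×10^11 m = 0.7732 AU.

0.773 AU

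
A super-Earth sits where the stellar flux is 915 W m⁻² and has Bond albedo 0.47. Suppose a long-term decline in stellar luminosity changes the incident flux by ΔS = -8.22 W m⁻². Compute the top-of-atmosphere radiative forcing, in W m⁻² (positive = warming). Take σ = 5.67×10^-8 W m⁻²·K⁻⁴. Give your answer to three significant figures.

TOA radiative forcing: ΔF = (1−α)ΔS/4 = 0.53·(-8.22)/4 = -1.089 W m⁻².

-1.09 W m⁻²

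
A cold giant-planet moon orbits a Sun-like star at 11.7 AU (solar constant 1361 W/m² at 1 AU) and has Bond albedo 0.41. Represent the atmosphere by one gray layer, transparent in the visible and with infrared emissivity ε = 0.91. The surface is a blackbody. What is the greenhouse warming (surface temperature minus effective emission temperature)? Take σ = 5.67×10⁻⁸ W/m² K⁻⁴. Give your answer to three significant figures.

11.7 kelvin

Irradiance scales as 1/d², so S = 1361 W/m² × (1/11.7)² = 9.942 W/m².
Effective emission temperature (TOA balance): σT_e⁴ = S(1−α)/4 = 1.466 W/m² → T_e = 71.31 K.
For a single slab of emissivity ε, T_s⁴ = 2T_e⁴/(2−ε); thus T_s = 71.31·(1.835)^(1/4) = 83.00 K.
The atmosphere warms the surface by 11.69 K.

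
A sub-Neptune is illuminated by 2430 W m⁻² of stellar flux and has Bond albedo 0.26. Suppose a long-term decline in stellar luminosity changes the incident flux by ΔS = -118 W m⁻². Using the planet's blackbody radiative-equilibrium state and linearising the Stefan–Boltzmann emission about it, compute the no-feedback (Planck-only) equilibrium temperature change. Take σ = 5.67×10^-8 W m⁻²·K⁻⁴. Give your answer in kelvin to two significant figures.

-3.6 kelvin

The baseline emission temperature is T_e = 298.4 K.
Only a fraction (1−α) is absorbed and it's spread over 4πR², so ΔF = (1−α)ΔS/4 = -21.83 W m⁻².
The Planck feedback parameter is 4σT_e³ = 6.026 W m⁻²/K.
So ΔT₀ = -21.83/6.026 = -3.62 K.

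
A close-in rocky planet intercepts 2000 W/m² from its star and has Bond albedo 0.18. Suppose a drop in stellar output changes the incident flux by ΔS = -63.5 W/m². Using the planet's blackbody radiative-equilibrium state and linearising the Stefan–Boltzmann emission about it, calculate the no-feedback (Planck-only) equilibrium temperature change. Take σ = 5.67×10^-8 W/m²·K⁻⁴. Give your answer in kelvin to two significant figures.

Reference equilibrium: T_e = [S(1−α)/(4σ)]^(1/4) = 291.6 K.
Only a fraction (1−α) is absorbed and it's spread over 4πR², so ΔF = (1−α)ΔS/4 = -13.02 W/m².
Planck response: λ_P = 4σT_e³ = 4·5.67×10⁻⁸·(291.6)³ = 5.624 W/m²/K.
Hence the no-feedback warming is ΔF/(4σT_e³) = -2.31 K.

-2.3 K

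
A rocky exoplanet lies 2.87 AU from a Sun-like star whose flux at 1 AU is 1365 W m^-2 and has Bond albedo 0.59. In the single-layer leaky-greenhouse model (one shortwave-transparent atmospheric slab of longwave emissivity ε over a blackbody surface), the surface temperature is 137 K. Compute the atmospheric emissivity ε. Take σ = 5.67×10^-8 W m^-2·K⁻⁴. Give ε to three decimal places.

0.299

Flux at the orbit: S = 1365/(2.87)² = 165.7 W m^-2.
Effective temperature: T_e = [S(1−α)/(4σ)]^(1/4) = 131.6 K.
Inverting T_s⁴ = 2T_e⁴/(2−ε): (T_e/T_s)⁴ = 0.8504, so ε = 2(1 − 0.8504) = 0.2992.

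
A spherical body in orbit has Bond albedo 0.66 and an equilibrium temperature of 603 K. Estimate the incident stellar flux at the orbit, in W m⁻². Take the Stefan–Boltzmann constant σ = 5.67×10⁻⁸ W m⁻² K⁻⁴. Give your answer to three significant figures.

From S(1−α)/4 = σT⁴: S = 4σT⁴/(1−α).
σT⁴ = 5.67×10⁻⁸·(603)⁴ = 7496 W m⁻².
S = 4·7496/0.34 = 88190 W m⁻².

88200 W m⁻²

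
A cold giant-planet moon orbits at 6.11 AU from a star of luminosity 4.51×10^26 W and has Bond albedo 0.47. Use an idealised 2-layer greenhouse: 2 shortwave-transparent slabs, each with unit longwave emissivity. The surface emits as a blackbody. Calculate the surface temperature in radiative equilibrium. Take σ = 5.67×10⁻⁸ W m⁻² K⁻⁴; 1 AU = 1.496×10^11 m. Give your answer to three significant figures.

132 kelvin

d = 6.11 × 1.496×10^11 m = 9.141×10^11 m.
Flux at the orbit: S = L/(4πd²) = 4.51×10^26/(4π·(9.14×10^11)²) = 42.96 W m⁻².
Top-of-atmosphere balance: σT_e⁴ = S(1−α)/4 = 5.692 W m⁻² → T_e = 100.1 K.
Layer-by-layer balance gives σT_s⁴ = (N+1)σT_e⁴, so T_s = 3^¼·100.1 = 131.7 K.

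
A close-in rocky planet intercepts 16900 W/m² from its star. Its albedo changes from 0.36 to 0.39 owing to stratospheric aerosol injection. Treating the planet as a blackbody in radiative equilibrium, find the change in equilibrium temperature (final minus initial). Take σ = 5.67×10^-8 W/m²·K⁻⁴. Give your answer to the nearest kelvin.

Initial: T₁ = [S(1−0.36)/(4σ)]^(1/4) = 467.3 K.
After:  T₂ = [16900·0.61/(4σ)]^(1/4) = 461.7 K.
Change: 461.7 − 467.3 = -5.575 K.

-6 kelvin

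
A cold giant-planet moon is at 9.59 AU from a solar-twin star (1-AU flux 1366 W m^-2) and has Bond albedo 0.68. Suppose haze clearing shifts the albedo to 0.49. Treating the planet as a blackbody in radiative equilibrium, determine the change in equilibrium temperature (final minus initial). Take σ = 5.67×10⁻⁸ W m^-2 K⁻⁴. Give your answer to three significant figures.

By the inverse-square law, S = 1366/9.59² = 14.85 W m^-2.
Before: T₁ = [14.85·0.32/(4σ)]^(1/4) = 67.66 K.
With α = 0.49, T₂ = 76.02 K.
ΔT = T₂ − T₁ = 8.362 K.

8.36 K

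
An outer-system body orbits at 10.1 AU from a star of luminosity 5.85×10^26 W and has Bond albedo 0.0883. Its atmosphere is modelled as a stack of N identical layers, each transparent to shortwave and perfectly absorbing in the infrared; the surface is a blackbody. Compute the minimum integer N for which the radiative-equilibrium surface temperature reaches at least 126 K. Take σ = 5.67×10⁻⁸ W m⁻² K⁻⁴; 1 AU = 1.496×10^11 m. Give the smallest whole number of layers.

3

d = 10.1 × 1.496×10^11 m = 1.511×10^12 m.
S = L/(4πd²) = 20.39 W m⁻².
The effective emission temperature is T_e = [S(1−α)/(4σ)]^¼ = 95.15 K.
Since T_s⁴ = (N+1)T_e⁴, we need N ≥ (T_s/T_e)⁴ − 1 = 2.075.
The minimum whole number is N = 3.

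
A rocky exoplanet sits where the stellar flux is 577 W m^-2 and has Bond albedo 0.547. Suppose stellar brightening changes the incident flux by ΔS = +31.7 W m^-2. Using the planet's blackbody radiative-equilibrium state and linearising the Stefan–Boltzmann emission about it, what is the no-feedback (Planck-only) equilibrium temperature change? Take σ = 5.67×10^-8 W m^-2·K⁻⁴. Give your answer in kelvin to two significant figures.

2.5 K

Unperturbed T_e = [577.0·(1−0.547)/(4σ)]^¼ = 184.3 K.
TOA radiative forcing: ΔF = (1−α)ΔS/4 = 0.453·(+31.7)/4 = 3.590 W m^-2.
The Planck feedback parameter is 4σT_e³ = 1.419 W m^-2/K.
So ΔT₀ = 3.590/1.419 = 2.53 K.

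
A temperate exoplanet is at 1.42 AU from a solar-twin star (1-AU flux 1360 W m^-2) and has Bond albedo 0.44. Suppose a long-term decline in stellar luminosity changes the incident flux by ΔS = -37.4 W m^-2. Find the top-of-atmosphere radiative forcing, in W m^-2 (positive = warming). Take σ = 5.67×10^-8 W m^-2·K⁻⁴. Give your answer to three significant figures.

-5.24 W m^-2

By the inverse-square law, S = 1360/1.42² = 674.5 W m^-2.
Only a fraction (1−α) is absorbed and it's spread over 4πR², so ΔF = (1−α)ΔS/4 = -5.236 W m^-2.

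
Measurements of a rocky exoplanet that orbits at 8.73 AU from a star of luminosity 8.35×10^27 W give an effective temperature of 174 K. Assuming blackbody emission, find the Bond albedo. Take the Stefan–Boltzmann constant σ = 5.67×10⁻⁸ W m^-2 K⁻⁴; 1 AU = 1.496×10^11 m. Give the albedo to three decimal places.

0.466

d = 8.73 × 1.496×10^11 m = 1.306×10^12 m.
Flux at the orbit: S = L/(4πd²) = 8.35×10^27/(4π·(1.31×10^12)²) = 389.6 W m^-2.
From σT⁴ = S(1−α)/4 we invert for α: 1−α = 4σT⁴/S.
4σT⁴ = 4·5.67×10⁻⁸·(174)⁴ = 207.9 W m^-2.
Hence α = 1 − 207.9/389.6 = 0.4664.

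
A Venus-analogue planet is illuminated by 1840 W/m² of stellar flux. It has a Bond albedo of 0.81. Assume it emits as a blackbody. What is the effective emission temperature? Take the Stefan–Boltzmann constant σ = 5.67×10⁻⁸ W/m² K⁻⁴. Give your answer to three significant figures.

Averaging over the sphere, the absorbed flux is S(1−α)/4 = 87.40 W/m².
Set σT⁴ = 87.40 → T = (87.40/σ)^(1/4) = 198.1 K.

198 kelvin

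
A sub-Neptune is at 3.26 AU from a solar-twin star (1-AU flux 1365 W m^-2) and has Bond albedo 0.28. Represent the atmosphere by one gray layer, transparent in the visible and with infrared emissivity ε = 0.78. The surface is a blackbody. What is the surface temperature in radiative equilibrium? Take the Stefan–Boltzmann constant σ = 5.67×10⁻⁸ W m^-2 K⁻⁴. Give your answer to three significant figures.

161 K

Flux at the orbit: S = 1365/(3.26)² = 128.4 W m^-2.
At the top of the atmosphere, σT_e⁴ = S(1−α)/4 = 23.12 W m^-2, giving T_e = 142.1 K.
The surface balance (absorbed SW + ε·downward IR = σT_s⁴) with T_a⁴ = T_s⁴/2 reduces to T_s = T_e·[2/(2−ε)]^¼ = 160.8 K.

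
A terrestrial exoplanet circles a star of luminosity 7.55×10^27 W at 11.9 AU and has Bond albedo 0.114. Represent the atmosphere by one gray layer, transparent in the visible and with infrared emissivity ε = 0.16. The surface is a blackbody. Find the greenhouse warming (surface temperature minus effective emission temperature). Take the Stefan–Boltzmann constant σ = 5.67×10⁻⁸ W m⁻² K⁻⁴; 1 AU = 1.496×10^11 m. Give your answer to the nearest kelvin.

3 K

d = 11.9 × 1.496×10^11 m = 1.780×10^12 m.
Flux at the orbit: S = L/(4πd²) = 7.55×10^27/(4π·(1.78×10^12)²) = 189.6 W m⁻².
At the top of the atmosphere, σT_e⁴ = S(1−α)/4 = 41.99 W m⁻², giving T_e = 165.0 K.
For a single slab of emissivity ε, T_s⁴ = 2T_e⁴/(2−ε); thus T_s = 165.0·(1.087)^(1/4) = 168.4 K.
The atmosphere warms the surface by 3.475 K.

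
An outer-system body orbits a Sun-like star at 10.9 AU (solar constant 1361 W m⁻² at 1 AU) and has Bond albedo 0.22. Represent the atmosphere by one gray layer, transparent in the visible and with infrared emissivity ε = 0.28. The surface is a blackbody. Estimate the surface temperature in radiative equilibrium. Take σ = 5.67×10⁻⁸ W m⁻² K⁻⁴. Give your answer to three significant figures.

Irradiance scales as 1/d², so S = 1361 W m⁻² × (1/10.9)² = 11.46 W m⁻².
The planet radiates to space at T_e = [S(1−α)/(4σ)]^(1/4) = 79.23 K.
The surface balance (absorbed SW + ε·downward IR = σT_s⁴) with T_a⁴ = T_s⁴/2 reduces to T_s = T_e·[2/(2−ε)]^¼ = 82.27 K.

82.3 K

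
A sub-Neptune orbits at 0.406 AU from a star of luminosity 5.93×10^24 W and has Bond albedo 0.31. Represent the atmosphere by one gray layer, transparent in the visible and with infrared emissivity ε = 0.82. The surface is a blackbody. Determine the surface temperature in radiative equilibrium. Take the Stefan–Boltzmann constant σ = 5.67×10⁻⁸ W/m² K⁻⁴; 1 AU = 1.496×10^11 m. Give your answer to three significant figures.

d = 0.406 × 1.496×10^11 m = 6.074×10^10 m.
Spreading L over a sphere of radius d: S = 5.93×10^24/(4π·6.07×10^10²) = 127.9 W/m².
At the top of the atmosphere, σT_e⁴ = S(1−α)/4 = 22.07 W/m², giving T_e = 140.5 K.
For a single slab of emissivity ε, T_s⁴ = 2T_e⁴/(2−ε); thus T_s = 140.5·(1.695)^(1/4) = 160.3 K.

160 kelvin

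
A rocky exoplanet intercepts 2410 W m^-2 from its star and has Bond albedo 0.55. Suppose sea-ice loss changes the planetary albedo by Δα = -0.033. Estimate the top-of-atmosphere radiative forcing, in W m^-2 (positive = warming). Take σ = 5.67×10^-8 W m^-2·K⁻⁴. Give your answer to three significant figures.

The change in absorbed flux is Δ[S(1−α)/4] = −SΔα/4 = 19.88 W m^-2.

19.9 W m^-2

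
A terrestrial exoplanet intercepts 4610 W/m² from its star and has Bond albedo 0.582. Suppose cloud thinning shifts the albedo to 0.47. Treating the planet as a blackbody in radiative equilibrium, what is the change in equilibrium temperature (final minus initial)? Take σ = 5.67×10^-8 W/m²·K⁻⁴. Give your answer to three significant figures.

18.6 K

Initial: T₁ = [S(1−0.582)/(4σ)]^(1/4) = 303.6 K.
After:  T₂ = [4610·0.53/(4σ)]^(1/4) = 322.2 K.
Change: 322.2 − 303.6 = 18.56 K.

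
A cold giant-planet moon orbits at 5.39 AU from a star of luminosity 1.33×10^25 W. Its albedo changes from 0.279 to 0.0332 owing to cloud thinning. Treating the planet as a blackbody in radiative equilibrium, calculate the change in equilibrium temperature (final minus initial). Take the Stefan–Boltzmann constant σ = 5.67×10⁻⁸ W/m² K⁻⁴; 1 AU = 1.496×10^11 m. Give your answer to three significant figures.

d = 5.39 × 1.496×10^11 m = 8.063×10^11 m.
S = L/(4πd²) = 1.628 W/m².
Before: T₁ = [1.628·0.721/(4σ)]^(1/4) = 47.70 K.
Final:   T₂ = [S(1−0.0332)/(4σ)]^(1/4) = 51.32 K.
Change: 51.32 − 47.70 = 3.629 K.

3.63 K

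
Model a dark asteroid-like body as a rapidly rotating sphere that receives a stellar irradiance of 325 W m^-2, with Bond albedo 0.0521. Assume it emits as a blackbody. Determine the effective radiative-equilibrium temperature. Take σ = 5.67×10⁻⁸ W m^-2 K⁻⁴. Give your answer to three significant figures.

192 K

Absorbed flux (global mean): S(1−α)/4 = 325.0·0.948/4 = 77.02 W m^-2.
Balancing against σT⁴: T = (77.02/5.67×10⁻⁸)^(1/4) = 192.0 K.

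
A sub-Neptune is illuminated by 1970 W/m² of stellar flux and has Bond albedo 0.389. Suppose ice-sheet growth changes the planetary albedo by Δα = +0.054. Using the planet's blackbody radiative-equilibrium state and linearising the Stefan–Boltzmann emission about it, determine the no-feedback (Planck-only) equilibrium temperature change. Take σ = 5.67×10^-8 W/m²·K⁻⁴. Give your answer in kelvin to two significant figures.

-6.0 K

Reference equilibrium: T_e = [S(1−α)/(4σ)]^(1/4) = 269.9 K.
TOA radiative forcing: ΔF = −S·Δα/4 = −1970·(+0.054)/4 = -26.59 W/m².
Linearising σT⁴ gives d(σT⁴)/dT = 4σT_e³ = 4.460 W/m² per K.
ΔT₀ = ΔF/λ_P = -26.59/4.460 = -5.96 K.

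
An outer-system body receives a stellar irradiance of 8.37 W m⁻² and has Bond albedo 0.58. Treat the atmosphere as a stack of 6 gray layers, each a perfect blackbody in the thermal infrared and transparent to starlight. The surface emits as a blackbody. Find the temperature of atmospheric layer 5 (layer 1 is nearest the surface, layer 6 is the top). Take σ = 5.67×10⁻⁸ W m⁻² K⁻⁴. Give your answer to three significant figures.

74.6 kelvin

Top-of-atmosphere balance: σT_e⁴ = S(1−α)/4 = 0.8789 W m⁻² → T_e = 62.75 K.
In the N-layer model, layer k (counted from the surface) has T_k = (N+1−k)^(1/4)·T_e.
T_5 = (2)^(1/4)·62.75 = 74.62 K.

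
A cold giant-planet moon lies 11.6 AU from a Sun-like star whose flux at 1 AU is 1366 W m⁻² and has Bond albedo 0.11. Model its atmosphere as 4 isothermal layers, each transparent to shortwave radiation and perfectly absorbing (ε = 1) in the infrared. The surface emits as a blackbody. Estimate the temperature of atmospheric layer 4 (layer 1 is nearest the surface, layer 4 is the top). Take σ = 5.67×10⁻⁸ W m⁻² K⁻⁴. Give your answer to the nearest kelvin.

79 K

Flux at the orbit: S = 1366/(11.6)² = 10.15 W m⁻².
OLR = S(1−α)/4 = 2.259 W m⁻²; the top layer radiates at T_e = 79.45 K.
Each opaque layer satisfies 2T_j⁴ = T_{j−1}⁴ + T_{j+1}⁴, giving T_k⁴ = (N+1−k)T_e⁴.
T_4 = (1)^(1/4)·79.45 = 79.45 K.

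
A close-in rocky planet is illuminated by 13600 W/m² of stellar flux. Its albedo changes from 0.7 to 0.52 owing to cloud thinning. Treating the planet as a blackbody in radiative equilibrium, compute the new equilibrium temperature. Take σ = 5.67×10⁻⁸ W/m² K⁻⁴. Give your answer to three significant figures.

New equilibrium: T₂ = [(1−0.52)·13600/(4σ)]^(1/4) = 411.9 K.

412 kelvin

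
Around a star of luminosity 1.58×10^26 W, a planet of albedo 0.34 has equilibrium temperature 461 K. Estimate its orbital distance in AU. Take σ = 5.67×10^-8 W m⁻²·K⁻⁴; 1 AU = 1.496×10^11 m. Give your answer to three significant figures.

The flux needed for this T is 4σT⁴/(1−0.34) = 15520 W m⁻².
S = L/(4πd²) → d = √(L/4πS) = √(1.58×10^26/(4π·15520)) = 2.846×10^10 m = 0.1903 AU.

0.190 AU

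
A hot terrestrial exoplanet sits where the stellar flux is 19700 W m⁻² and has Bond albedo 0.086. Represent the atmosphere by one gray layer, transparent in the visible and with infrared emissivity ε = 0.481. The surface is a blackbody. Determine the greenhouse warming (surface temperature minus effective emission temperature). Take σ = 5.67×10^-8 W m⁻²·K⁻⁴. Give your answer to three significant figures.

At the top of the atmosphere, σT_e⁴ = S(1−α)/4 = 4501 W m⁻², giving T_e = 530.8 K.
Surface balance with a leaky layer gives σT_s⁴ = σT_e⁴·2/(2−ε), so T_s = T_e·[2/(2−0.481)]^(1/4) = 568.6 K.
Greenhouse warming: T_s − T_e = 37.79 K.

37.8 K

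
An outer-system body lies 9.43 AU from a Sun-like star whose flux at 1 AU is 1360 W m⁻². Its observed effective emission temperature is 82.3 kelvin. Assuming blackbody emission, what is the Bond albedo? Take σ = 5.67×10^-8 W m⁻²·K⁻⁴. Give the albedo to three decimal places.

Irradiance scales as 1/d², so S = 1360 W m⁻² × (1/9.43)² = 15.29 W m⁻².
From σT⁴ = S(1−α)/4 we invert for α: 1−α = 4σT⁴/S.
σT⁴ = 2.601 W m⁻², so 4σT⁴ = 10.41 W m⁻².
Hence α = 1 − 10.41/15.29 = 0.3197.

0.320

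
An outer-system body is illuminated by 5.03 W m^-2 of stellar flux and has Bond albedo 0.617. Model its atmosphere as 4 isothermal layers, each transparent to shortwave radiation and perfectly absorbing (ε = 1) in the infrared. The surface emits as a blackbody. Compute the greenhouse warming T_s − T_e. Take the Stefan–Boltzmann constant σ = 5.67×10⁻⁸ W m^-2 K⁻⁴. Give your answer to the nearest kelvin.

The effective emission temperature is T_e = [S(1−α)/(4σ)]^¼ = 53.99 K.
T_s = (N+1)^(1/4)·T_e = 80.73 K.
So the greenhouse effect raises the surface by 80.73 − 53.99 = 26.74 K.

27 kelvin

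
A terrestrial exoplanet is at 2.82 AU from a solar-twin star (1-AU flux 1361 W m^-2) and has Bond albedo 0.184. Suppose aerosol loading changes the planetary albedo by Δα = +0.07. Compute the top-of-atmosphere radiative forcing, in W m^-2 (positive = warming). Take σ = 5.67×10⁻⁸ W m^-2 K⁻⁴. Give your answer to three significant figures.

Irradiance scales as 1/d², so S = 1361 W m^-2 × (1/2.82)² = 171.1 W m^-2.
TOA radiative forcing: ΔF = −S·Δα/4 = −171.1·(+0.07)/4 = -2.995 W m^-2.

-3.00 W m^-2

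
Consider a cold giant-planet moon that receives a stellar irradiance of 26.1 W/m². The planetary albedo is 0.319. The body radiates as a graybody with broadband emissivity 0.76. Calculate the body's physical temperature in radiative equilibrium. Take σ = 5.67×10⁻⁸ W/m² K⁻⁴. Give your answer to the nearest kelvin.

Averaging over the sphere, the absorbed flux is S(1−α)/4 = 4.444 W/m².
Radiative balance εσT⁴ = 4.444 gives T = [4.444/(0.76·σ)]^(1/4) = 100.8 K.

101 K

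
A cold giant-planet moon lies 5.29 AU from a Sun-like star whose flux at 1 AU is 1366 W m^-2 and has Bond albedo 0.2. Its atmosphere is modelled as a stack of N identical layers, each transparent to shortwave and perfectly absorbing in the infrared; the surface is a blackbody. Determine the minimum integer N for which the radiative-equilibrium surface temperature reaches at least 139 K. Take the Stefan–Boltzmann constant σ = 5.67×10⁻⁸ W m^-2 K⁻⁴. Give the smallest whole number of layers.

2

By the inverse-square law, S = 1366/5.29² = 48.81 W m^-2.
OLR = S(1−α)/4 = 9.763 W m^-2; the top layer radiates at T_e = 114.6 K.
T_s = (N+1)^(1/4)·T_e ≥ 139 K requires N+1 ≥ (T_s/T_e)⁴ = (139/114.6)⁴ = 2.168.
So N ≥ 1.168; the smallest integer is N = 2.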